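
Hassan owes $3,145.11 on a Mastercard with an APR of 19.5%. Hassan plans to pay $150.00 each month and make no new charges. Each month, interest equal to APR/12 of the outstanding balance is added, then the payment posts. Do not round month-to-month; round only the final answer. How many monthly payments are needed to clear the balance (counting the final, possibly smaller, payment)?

Monthly rate r = 19.5%/12 = 1.625% = 0.01625.
Recurrence: B ← B·(1+r) − $150.00.
Month 1: interest $51.11; balance after payment $3,046.22.
Month 2: interest $49.50; balance after payment $2,945.72.
Closed form: n = −ln(1 − rB₀/P)/ln(1+r) = −ln(0.65928)/ln(1.01625) ≈ 25.845, so the balance reaches zero during payment 26.

26 months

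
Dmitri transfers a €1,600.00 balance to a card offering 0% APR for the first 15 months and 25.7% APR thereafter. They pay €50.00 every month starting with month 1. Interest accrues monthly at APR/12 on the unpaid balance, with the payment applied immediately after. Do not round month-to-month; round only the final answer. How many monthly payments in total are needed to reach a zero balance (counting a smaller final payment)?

37 payments

Promo months 1–15 at r₀ = 0%/12 = 0; months 16+ at r₁ = 25.7%/12 = 0.0214167.
After month 15 (no interest yet): B = €1,600.00 − 15·€50.00 = €850.00.
Then at r₁ with €50.00/mo: n₂ = −ln(1 − r₁·B/P)/ln(1+r₁) ≈ 21.36 → 22 more payments.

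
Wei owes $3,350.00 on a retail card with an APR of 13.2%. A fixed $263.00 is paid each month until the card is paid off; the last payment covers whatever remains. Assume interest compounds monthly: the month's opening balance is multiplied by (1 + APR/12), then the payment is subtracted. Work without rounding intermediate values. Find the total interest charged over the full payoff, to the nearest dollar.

$279

Monthly rate r = 13.2%/12 = 1.1% = 0.011.
Payoff takes n = ⌈−ln(1 − rB₀/P)/ln(1+r)⌉ = ⌈13.799⌉ = 14 payments; the last is $210.26.
Total paid = 13·$263.00 + $210.26 = $3,629.26.
Total interest = total paid − principal = $3,629.26 − $3,350.00 = $279.26.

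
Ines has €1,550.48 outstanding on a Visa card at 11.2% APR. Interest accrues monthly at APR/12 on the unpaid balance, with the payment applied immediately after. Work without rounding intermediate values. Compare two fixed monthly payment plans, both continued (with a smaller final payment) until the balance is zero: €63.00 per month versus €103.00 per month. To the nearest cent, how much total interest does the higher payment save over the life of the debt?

Monthly rate r = 11.2%/12 = 0.933333% = 0.00933333.
At €63.00/mo: n = ⌈−ln(1 − rB₀/P)/ln(1+r)⌉ = 29 payments (last €5.82); total interest = total paid − €1,550.48 = €219.34.
At €103.00/mo: 17 payments (last €30.70); total interest €128.22.
Interest saved = €219.34 − €128.22 = €91.12.

€91.12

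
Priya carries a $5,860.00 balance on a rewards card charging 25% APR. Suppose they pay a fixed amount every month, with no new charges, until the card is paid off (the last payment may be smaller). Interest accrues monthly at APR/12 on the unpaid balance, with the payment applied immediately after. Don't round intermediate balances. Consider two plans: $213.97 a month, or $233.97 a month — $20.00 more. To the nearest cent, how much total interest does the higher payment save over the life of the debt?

$400.35

Monthly rate r = 25%/12 = 2.08333% = 0.0208333.
At $213.97/mo: n = ⌈−ln(1 − rB₀/P)/ln(1+r)⌉ = 41 payments (last $212.83); total interest = total paid − $5,860.00 = $2,911.63.
At $233.97/mo: 36 payments (last $182.33); total interest $2,511.28.
Interest saved = $2,911.63 − $2,511.28 = $400.35.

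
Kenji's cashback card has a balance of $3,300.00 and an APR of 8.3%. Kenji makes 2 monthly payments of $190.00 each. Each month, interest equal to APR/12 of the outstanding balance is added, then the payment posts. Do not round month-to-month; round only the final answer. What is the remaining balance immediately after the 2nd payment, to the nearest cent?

Monthly rate r = 8.3%/12 = 0.691667% = 0.00691667.
Each month: B ← B·(1+r) − $190.00.
Month 1: interest $22.83; balance after payment $3,132.82.
Month 2: interest $21.67; balance after payment $2,964.49.

$2,964.49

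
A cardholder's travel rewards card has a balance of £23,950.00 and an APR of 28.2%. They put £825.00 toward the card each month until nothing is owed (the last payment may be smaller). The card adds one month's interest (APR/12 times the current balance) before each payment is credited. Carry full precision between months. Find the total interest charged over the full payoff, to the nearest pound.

Monthly rate r = 28.2%/12 = 2.35% = 0.0235.
Payoff takes n = ⌈−ln(1 − rB₀/P)/ln(1+r)⌉ = ⌈49.353⌉ = 50 payments; the last is £293.18.
Total paid = 49·£825.00 + £293.18 = £40,718.18.
Total interest = total paid − principal = £40,718.18 − £23,950.00 = £16,768.18.

£16,768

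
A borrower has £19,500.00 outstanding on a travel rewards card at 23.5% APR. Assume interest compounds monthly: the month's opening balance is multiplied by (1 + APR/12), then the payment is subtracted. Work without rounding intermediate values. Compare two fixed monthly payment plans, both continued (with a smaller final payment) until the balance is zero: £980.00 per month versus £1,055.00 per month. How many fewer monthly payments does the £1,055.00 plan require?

2 fewer payments

Monthly rate r = 23.5%/12 = 1.95833% = 0.0195833.
At £980.00/mo: n = ⌈−ln(1 − rB₀/P)/ln(1+r)⌉ = 26 payments (last £452.17); total interest = total paid − £19,500.00 = £5,452.17.
At £1,055.00/mo: 24 payments (last £181.07); total interest £4,946.07.
Payments saved = 26 − 24 = 2.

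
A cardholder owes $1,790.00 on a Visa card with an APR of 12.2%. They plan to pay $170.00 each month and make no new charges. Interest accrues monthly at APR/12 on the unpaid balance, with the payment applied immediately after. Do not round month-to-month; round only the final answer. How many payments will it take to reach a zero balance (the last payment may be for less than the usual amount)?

12 payments

Monthly rate r = 12.2%/12 = 1.01667% = 0.0101667.
Recurrence: B ← B·(1+r) − $170.00.
Month 1: interest $18.20; balance after payment $1,638.20.
Month 2: interest $16.66; balance after payment $1,484.85.
Closed form: n = −ln(1 − rB₀/P)/ln(1+r) = −ln(0.89295)/ln(1.01017) ≈ 11.193, so the balance reaches zero during payment 12.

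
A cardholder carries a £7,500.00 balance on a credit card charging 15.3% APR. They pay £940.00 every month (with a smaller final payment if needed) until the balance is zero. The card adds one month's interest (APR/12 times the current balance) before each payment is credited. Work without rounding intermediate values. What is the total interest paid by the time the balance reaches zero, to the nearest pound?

Monthly rate r = 15.3%/12 = 1.275% = 0.01275.
Payoff takes n = ⌈−ln(1 − rB₀/P)/ln(1+r)⌉ = ⌈8.468⌉ = 9 payments; the last is £441.30.
Total paid = 8·£940.00 + £441.30 = £7,961.30.
Total interest = total paid − principal = £7,961.30 − £7,500.00 = £461.30.

£461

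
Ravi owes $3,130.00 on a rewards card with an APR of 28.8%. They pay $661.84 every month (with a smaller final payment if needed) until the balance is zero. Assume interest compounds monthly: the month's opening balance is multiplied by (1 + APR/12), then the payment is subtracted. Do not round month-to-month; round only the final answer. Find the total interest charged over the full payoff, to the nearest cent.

Monthly rate r = 28.8%/12 = 2.4% = 0.024.
Payoff takes n = ⌈−ln(1 − rB₀/P)/ln(1+r)⌉ = ⌈5.080⌉ = 6 payments; the last is $53.42.
Total paid = 5·$661.84 + $53.42 = $3,362.62.
Total interest = total paid − principal = $3,362.62 − $3,130.00 = $232.62.

$232.62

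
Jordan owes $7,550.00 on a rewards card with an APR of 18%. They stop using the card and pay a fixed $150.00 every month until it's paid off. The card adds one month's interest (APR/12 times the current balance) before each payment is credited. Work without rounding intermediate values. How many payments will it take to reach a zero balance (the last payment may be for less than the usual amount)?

Monthly rate r = 18%/12 = 1.5% = 0.015.
Recurrence: B ← B·(1+r) − $150.00.
Month 1: interest $113.25; balance after payment $7,513.25.
Month 2: interest $112.70; balance after payment $7,475.95.
Closed form: n = −ln(1 − rB₀/P)/ln(1+r) = −ln(0.245)/ln(1.015) ≈ 94.468, so the balance reaches zero during payment 95.

95 months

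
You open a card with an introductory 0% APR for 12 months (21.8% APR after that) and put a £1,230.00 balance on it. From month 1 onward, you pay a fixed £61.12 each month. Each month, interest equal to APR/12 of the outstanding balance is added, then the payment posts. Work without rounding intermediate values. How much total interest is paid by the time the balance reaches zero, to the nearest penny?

Promo months 1–12 at r₀ = 0%/12 = 0; months 13+ at r₁ = 21.8%/12 = 0.0181667.
After month 12 (no interest yet): B = £1,230.00 − 12·£61.12 = £496.56.
Then at r₁ with £61.12/mo: n₂ = −ln(1 − r₁·B/P)/ln(1+r₁) ≈ 8.87 → 9 more payments.
Total paid = 20·£61.12 + £53.23 = £1,275.63; interest = £1,275.63 − £1,230.00 = £45.63.

£45.63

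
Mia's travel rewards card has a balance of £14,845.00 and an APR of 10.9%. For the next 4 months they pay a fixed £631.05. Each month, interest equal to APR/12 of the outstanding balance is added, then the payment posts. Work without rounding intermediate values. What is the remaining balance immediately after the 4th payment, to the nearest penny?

£12,832.96

Monthly rate r = 10.9%/12 = 0.908333% = 0.00908333.
Each month: B ← B·(1+r) − £631.05.
Month 1: interest £134.84; balance after payment £14,348.79.
Month 2: interest £130.33; balance after payment £13,848.08.
Month 3: interest £125.79; balance after payment £13,342.81.
Month 4: interest £121.20; balance after payment £12,832.96.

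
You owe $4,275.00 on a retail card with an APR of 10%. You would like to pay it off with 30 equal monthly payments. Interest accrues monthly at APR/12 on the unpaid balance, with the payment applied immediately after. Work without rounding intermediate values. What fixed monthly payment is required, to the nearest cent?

Monthly rate r = 10%/12 = 0.833333% = 0.00833333.
Level-payment amortization: P = B₀·r / (1 − (1+r)^(−n)) = 4275.00·0.00833333 / (1 − 1.00833^(−30)).
Denominator 1 − (1+r)^(−30) = 0.220392027.
P = 35.625 / 0.220392027 ≈ 161.64.

$161.64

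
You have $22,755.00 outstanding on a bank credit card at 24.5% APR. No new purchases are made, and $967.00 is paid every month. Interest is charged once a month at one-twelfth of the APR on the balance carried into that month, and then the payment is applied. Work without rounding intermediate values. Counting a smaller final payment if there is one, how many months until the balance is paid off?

33 months

Monthly rate r = 24.5%/12 = 2.04167% = 0.0204167.
Recurrence: B ← B·(1+r) − $967.00.
Month 1: interest $464.58; balance after payment $22,252.58.
Month 2: interest $454.32; balance after payment $21,739.90.
Closed form: n = −ln(1 − rB₀/P)/ln(1+r) = −ln(0.51956)/ln(1.02042) ≈ 32.396, so the balance reaches zero during payment 33.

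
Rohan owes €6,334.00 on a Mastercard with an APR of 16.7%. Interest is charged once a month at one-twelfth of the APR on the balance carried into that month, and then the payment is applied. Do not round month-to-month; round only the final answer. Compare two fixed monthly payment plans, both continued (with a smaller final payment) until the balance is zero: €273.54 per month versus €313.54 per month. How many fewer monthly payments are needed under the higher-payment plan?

5 fewer payments

Monthly rate r = 16.7%/12 = 1.39167% = 0.0139167.
At €273.54/mo: n = ⌈−ln(1 − rB₀/P)/ln(1+r)⌉ = 29 payments (last €39.74); total interest = total paid − €6,334.00 = €1,364.86.
At €313.54/mo: 24 payments (last €277.22); total interest €1,154.64.
Payments saved = 29 − 24 = 5.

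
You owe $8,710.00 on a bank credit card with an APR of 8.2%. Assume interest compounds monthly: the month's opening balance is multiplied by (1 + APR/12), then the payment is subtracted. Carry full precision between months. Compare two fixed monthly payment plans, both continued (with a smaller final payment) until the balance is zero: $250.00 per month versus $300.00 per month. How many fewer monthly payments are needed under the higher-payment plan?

Monthly rate r = 8.2%/12 = 0.683333% = 0.00683333.
At $250.00/mo: n = ⌈−ln(1 − rB₀/P)/ln(1+r)⌉ = 40 payments (last $231.75); total interest = total paid − $8,710.00 = $1,271.75.
At $300.00/mo: 33 payments (last $141.91); total interest $1,031.91.
Payments saved = 40 − 33 = 7.

7 fewer payments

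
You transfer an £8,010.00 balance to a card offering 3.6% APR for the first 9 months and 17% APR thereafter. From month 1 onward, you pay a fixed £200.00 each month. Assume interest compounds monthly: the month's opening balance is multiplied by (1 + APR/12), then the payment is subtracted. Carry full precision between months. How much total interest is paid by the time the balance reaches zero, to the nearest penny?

£2,389.27

Promo months 1–9 at r₀ = 3.6%/12 = 0.003; months 10+ at r₁ = 17%/12 = 0.0141667.
After month 9: iterate B ← B·(1+r₀) − £200.00 for 9 months → £6,407.13.
Then at r₁ with £200.00/mo: n₂ = −ln(1 − r₁·B/P)/ln(1+r₁) ≈ 43.00 → 43 more payments.
Total paid = 51·£200.00 + £199.27 = £10,399.27; interest = £10,399.27 − £8,010.00 = £2,389.27.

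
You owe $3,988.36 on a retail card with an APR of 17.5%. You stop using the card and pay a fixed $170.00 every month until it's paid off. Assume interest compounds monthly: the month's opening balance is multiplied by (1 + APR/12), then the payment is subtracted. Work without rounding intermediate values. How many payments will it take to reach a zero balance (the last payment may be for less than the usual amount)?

29 payments

Monthly rate r = 17.5%/12 = 1.45833% = 0.0145833.
Recurrence: B ← B·(1+r) − $170.00.
Month 1: interest $58.16; balance after payment $3,876.52.
Month 2: interest $56.53; balance after payment $3,763.06.
Closed form: n = −ln(1 − rB₀/P)/ln(1+r) = −ln(0.65786)/ln(1.01458) ≈ 28.924, so the balance reaches zero during payment 29.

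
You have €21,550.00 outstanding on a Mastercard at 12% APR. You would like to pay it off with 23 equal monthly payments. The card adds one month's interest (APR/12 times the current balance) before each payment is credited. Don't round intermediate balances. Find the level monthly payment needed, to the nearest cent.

€1,053.49

Monthly rate r = 12%/12 = 1% = 0.01.
Level-payment amortization: P = B₀·r / (1 − (1+r)^(−n)) = 21550.00·0.01 / (1 − 1.01^(−23)).
Denominator 1 − (1+r)^(−23) = 0.204558211.
P = 215.5 / 0.204558211 ≈ 1053.49.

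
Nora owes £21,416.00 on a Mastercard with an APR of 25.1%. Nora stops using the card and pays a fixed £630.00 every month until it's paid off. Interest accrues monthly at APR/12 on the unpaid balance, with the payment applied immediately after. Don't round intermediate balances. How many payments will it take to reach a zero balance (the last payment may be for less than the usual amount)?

Monthly rate r = 25.1%/12 = 2.09167% = 0.0209167.
Recurrence: B ← B·(1+r) − £630.00.
Month 1: interest £447.95; balance after payment £21,233.95.
Month 2: interest £444.14; balance after payment £21,048.09.
Closed form: n = −ln(1 − rB₀/P)/ln(1+r) = −ln(0.28897)/ln(1.02092) ≈ 59.971, so the balance reaches zero during payment 60.

60 payments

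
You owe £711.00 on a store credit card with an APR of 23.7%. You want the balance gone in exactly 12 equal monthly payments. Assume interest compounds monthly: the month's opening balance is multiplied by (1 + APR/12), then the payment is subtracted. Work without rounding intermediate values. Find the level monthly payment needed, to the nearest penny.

£67.13

Monthly rate r = 23.7%/12 = 1.975% = 0.01975.
Level-payment amortization: P = B₀·r / (1 − (1+r)^(−n)) = 711.00·0.01975 / (1 − 1.01975^(−12)).
Denominator 1 − (1+r)^(−12) = 0.209184028.
P = 14.0423 / 0.209184028 ≈ 67.13.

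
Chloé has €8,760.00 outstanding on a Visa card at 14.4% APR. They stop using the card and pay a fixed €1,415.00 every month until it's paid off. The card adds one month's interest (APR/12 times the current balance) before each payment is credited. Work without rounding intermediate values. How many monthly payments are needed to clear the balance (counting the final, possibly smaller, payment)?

7 months

Monthly rate r = 14.4%/12 = 1.2% = 0.012.
Recurrence: B ← B·(1+r) − €1,415.00.
Month 1: interest €105.12; balance after payment €7,450.12.
Month 2: interest €89.40; balance after payment €6,124.52.
Closed form: n = −ln(1 − rB₀/P)/ln(1+r) = −ln(0.92571)/ln(1.012) ≈ 6.471, so the balance reaches zero during payment 7.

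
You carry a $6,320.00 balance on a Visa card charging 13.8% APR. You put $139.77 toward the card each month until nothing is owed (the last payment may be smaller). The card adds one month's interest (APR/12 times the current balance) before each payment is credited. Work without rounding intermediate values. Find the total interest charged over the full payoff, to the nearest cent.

Monthly rate r = 13.8%/12 = 1.15% = 0.0115.
Payoff takes n = ⌈−ln(1 − rB₀/P)/ln(1+r)⌉ = ⌈64.189⌉ = 65 payments; the last is $26.56.
Total paid = 64·$139.77 + $26.56 = $8,971.84.
Total interest = total paid − principal = $8,971.84 − $6,320.00 = $2,651.84.

$2,651.84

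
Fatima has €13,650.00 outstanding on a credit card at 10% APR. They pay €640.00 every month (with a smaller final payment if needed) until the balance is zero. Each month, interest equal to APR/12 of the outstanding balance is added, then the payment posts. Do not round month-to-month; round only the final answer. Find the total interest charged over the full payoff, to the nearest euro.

Monthly rate r = 10%/12 = 0.833333% = 0.00833333.
Payoff takes n = ⌈−ln(1 − rB₀/P)/ln(1+r)⌉ = ⌈23.581⌉ = 24 payments; the last is €372.31.
Total paid = 23·€640.00 + €372.31 = €15,092.31.
Total interest = total paid − principal = €15,092.31 − €13,650.00 = €1,442.31.

€1,442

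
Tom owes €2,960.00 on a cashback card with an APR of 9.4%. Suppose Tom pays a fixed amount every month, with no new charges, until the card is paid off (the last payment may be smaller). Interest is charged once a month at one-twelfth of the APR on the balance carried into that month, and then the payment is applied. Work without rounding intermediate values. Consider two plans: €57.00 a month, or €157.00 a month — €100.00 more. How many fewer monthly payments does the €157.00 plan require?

Monthly rate r = 9.4%/12 = 0.783333% = 0.00783333.
At €57.00/mo: n = ⌈−ln(1 − rB₀/P)/ln(1+r)⌉ = 67 payments (last €52.69); total interest = total paid − €2,960.00 = €854.69.
At €157.00/mo: 21 payments (last €75.48); total interest €255.48.
Payments saved = 67 − 21 = 46.

46 fewer payments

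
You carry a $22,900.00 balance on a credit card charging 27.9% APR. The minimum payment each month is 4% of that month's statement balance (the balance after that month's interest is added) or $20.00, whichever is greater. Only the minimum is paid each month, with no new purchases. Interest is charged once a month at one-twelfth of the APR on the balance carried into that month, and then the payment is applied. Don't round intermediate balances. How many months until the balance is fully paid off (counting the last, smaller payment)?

253 months

Monthly rate r = 27.9%/12 = 2.325% = 0.02325.
While 4% of the post-interest balance exceeds $20.00, each month B ← (B·(1+r))·(1 − 0.04), i.e. B shrinks by the factor (1+r)·0.96 = 0.98232.
This holds for months 1–216. Entering month 217 the balance is $485.83; 4% of the post-interest balance is now below $20.00, so the flat $20.00 minimum applies from here.
From month 217 a fixed $20.00 at rate r clears $485.83 in 37 more payments. Total: 216 + 37 = 253 months.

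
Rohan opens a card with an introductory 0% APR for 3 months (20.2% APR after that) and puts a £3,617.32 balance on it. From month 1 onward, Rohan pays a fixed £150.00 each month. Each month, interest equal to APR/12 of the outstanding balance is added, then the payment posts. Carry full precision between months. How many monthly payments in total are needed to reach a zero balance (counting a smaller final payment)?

Promo months 1–3 at r₀ = 0%/12 = 0; months 4+ at r₁ = 20.2%/12 = 0.0168333.
After month 3 (no interest yet): B = £3,617.32 − 3·£150.00 = £3,167.32.
Then at r₁ with £150.00/mo: n₂ = −ln(1 − r₁·B/P)/ln(1+r₁) ≈ 26.31 → 27 more payments.

30 months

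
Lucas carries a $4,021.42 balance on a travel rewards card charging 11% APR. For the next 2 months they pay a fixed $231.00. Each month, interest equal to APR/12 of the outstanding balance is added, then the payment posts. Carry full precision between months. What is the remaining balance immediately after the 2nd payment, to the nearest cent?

Monthly rate r = 11%/12 = 0.916667% = 0.00916667.
Each month: B ← B·(1+r) − $231.00.
Month 1: interest $36.86; balance after payment $3,827.28.
Month 2: interest $35.08; balance after payment $3,631.37.

$3,631.37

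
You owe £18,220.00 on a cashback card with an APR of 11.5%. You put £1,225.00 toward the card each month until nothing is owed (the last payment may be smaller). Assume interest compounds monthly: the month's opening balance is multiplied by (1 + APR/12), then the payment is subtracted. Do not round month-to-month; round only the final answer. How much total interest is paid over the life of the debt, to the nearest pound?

Monthly rate r = 11.5%/12 = 0.958333% = 0.00958333.
Payoff takes n = ⌈−ln(1 − rB₀/P)/ln(1+r)⌉ = ⌈16.123⌉ = 17 payments; the last is £151.48.
Total paid = 16·£1,225.00 + £151.48 = £19,751.48.
Total interest = total paid − principal = £19,751.48 − £18,220.00 = £1,531.48.

£1,531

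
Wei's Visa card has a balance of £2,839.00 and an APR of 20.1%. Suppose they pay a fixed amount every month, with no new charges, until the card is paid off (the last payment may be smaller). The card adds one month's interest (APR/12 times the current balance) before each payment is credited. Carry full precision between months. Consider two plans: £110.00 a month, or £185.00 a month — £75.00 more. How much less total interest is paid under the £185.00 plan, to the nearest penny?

Monthly rate r = 20.1%/12 = 1.675% = 0.01675.
At £110.00/mo: n = ⌈−ln(1 − rB₀/P)/ln(1+r)⌉ = 35 payments (last £9.23); total interest = total paid − £2,839.00 = £910.23.
At £185.00/mo: 18 payments (last £164.18); total interest £470.18.
Interest saved = £910.23 − £470.18 = £440.05.

£440.05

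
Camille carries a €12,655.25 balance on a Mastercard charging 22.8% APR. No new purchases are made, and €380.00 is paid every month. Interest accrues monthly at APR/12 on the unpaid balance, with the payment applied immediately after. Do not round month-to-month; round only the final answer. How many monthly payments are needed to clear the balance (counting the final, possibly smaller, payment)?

54 payments

Monthly rate r = 22.8%/12 = 1.9% = 0.019.
Recurrence: B ← B·(1+r) − €380.00.
Month 1: interest €240.45; balance after payment €12,515.70.
Month 2: interest €237.80; balance after payment €12,373.50.
Closed form: n = −ln(1 − rB₀/P)/ln(1+r) = −ln(0.36724)/ln(1.019) ≈ 53.223, so the balance reaches zero during payment 54.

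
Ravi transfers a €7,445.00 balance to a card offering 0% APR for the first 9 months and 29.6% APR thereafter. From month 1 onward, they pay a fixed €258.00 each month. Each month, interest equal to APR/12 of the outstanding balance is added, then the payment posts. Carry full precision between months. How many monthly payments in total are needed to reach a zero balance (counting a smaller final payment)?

37 payments

Promo months 1–9 at r₀ = 0%/12 = 0; months 10+ at r₁ = 29.6%/12 = 0.0246667.
After month 9 (no interest yet): B = €7,445.00 − 9·€258.00 = €5,123.00.
Then at r₁ with €258.00/mo: n₂ = −ln(1 − r₁·B/P)/ln(1+r₁) ≈ 27.62 → 28 more payments.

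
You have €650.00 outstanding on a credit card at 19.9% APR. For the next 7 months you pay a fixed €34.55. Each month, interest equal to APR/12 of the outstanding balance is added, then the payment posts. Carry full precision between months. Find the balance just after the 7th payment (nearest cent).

€475.09

Monthly rate r = 19.9%/12 = 1.65833% = 0.0165833.
Each month: B ← B·(1+r) − €34.55.
Month 1: interest €10.78; balance after payment €626.23.
Month 2: interest €10.38; balance after payment €602.06.
Month 3: interest €9.98; balance after payment €577.50.
Month 4: interest €9.58; balance after payment €552.53.
Month 5: interest €9.16; balance after payment €527.14.
Month 6: interest €8.74; balance after payment €501.33.
Month 7: interest €8.31; balance after payment €475.09.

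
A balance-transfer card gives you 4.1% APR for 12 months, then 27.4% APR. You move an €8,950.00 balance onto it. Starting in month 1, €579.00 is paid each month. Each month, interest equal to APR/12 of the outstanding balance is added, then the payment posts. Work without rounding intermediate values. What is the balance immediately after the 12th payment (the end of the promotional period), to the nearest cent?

Promo months 1–12 at r₀ = 4.1%/12 = 0.00341667; months 13+ at r₁ = 27.4%/12 = 0.0228333.
After month 12: iterate B ← B·(1+r₀) − €579.00 for 12 months → €2,243.86.

€2,243.86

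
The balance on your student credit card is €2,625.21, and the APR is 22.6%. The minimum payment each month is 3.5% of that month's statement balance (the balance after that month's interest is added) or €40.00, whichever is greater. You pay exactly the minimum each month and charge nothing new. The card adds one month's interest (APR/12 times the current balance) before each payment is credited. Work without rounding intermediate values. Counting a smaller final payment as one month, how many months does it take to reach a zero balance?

91 months

Monthly rate r = 22.6%/12 = 1.88333% = 0.0188333.
While 3.5% of the post-interest balance exceeds €40.00, each month B ← (B·(1+r))·(1 − 0.035), i.e. B shrinks by the factor (1+r)·0.965 = 0.98317.
This holds for months 1–51. Entering month 52 the balance is €1,104.89; 3.5% of the post-interest balance is now below €40.00, so the flat €40.00 minimum applies from here.
From month 52 a fixed €40.00 at rate r clears €1,104.89 in 40 more payments. Total: 51 + 40 = 91 months.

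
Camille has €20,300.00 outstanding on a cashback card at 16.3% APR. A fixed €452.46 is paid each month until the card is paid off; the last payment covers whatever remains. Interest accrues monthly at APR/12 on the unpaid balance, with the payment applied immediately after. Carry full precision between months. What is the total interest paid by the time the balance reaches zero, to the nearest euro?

Monthly rate r = 16.3%/12 = 1.35833% = 0.0135833.
Payoff takes n = ⌈−ln(1 − rB₀/P)/ln(1+r)⌉ = ⌈69.682⌉ = 70 payments; the last is €309.21.
Total paid = 69·€452.46 + €309.21 = €31,528.95.
Total interest = total paid − principal = €31,528.95 − €20,300.00 = €11,228.95.

€11,229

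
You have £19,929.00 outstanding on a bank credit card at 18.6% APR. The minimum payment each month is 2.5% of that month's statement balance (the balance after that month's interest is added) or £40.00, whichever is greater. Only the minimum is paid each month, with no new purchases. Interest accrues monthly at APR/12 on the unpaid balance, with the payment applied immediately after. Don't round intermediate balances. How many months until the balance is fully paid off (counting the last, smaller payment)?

Monthly rate r = 18.6%/12 = 1.55% = 0.0155.
While 2.5% of the post-interest balance exceeds £40.00, each month B ← (B·(1+r))·(1 − 0.025), i.e. B shrinks by the factor (1+r)·0.975 = 0.99011.
This holds for months 1–256. Entering month 257 the balance is £1,565.77; 2.5% of the post-interest balance is now below £40.00, so the flat £40.00 minimum applies from here.
From month 257 a fixed £40.00 at rate r clears £1,565.77 in 61 more payments. Total: 256 + 61 = 317 months.

317 months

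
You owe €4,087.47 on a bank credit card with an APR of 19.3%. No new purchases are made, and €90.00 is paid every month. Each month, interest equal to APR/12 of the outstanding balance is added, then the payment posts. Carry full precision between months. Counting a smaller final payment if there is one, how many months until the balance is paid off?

83 payments

Monthly rate r = 19.3%/12 = 1.60833% = 0.0160833.
Recurrence: B ← B·(1+r) − €90.00.
Month 1: interest €65.74; balance after payment €4,063.21.
Month 2: interest €65.35; balance after payment €4,038.56.
Closed form: n = −ln(1 − rB₀/P)/ln(1+r) = −ln(0.26955)/ln(1.01608) ≈ 82.166, so the balance reaches zero during payment 83.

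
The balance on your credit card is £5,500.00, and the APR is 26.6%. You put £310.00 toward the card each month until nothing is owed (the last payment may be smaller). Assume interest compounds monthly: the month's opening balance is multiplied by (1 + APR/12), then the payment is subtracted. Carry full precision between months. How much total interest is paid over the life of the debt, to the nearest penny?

£1,565.83

Monthly rate r = 26.6%/12 = 2.21667% = 0.0221667.
Payoff takes n = ⌈−ln(1 − rB₀/P)/ln(1+r)⌉ = ⌈22.791⌉ = 23 payments; the last is £245.83.
Total paid = 22·£310.00 + £245.83 = £7,065.83.
Total interest = total paid − principal = £7,065.83 − £5,500.00 = £1,565.83.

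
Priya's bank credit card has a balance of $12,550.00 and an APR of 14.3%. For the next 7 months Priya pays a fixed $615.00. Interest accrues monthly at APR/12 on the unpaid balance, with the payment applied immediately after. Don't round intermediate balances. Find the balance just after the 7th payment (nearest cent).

Monthly rate r = 14.3%/12 = 1.19167% = 0.0119167.
Each month: B ← B·(1+r) − $615.00.
Month 1: interest $149.55; balance after payment $12,084.55.
Month 2: interest $144.01; balance after payment $11,613.56.
Month 3: interest $138.39; balance after payment $11,136.96.
Month 4: interest $132.72; balance after payment $10,654.67.
Month 5: interest $126.97; balance after payment $10,166.64.
Month 6: interest $121.15; balance after payment $9,672.79.
Month 7: interest $115.27; balance after payment $9,173.06.

$9,173.06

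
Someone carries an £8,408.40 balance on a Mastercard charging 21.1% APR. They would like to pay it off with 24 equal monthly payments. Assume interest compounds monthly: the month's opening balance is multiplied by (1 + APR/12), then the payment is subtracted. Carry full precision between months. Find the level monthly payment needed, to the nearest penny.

£432.48

Monthly rate r = 21.1%/12 = 1.75833% = 0.0175833.
Level-payment amortization: P = B₀·r / (1 − (1+r)^(−n)) = 8408.40·0.0175833 / (1 − 1.01758^(−24)).
Denominator 1 − (1+r)^(−24) = 0.341856865.
P = 147.848 / 0.341856865 ≈ 432.48.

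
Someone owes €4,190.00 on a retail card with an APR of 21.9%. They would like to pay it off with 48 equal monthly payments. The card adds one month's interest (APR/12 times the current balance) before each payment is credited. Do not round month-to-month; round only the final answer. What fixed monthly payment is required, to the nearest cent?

€131.78

Monthly rate r = 21.9%/12 = 1.825% = 0.01825.
Level-payment amortization: P = B₀·r / (1 − (1+r)^(−n)) = 4190.00·0.01825 / (1 − 1.01825^(−48)).
Denominator 1 − (1+r)^(−48) = 0.580252711.
P = 76.4675 / 0.580252711 ≈ 131.78.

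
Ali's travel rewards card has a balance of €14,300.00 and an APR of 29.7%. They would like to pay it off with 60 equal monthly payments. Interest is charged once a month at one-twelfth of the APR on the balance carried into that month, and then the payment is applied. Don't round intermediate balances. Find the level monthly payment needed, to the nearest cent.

€460.02

Monthly rate r = 29.7%/12 = 2.475% = 0.02475.
Level-payment amortization: P = B₀·r / (1 − (1+r)^(−n)) = 14300.00·0.02475 / (1 − 1.02475^(−60)).
Denominator 1 − (1+r)^(−60) = 0.769365443.
P = 353.925 / 0.769365443 ≈ 460.02.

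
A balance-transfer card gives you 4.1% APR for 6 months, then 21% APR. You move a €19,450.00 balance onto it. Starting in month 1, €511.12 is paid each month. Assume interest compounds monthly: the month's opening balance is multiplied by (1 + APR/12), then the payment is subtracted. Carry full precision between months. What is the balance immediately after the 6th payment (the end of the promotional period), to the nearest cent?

€16,759.11

Promo months 1–6 at r₀ = 4.1%/12 = 0.00341667; months 7+ at r₁ = 21%/12 = 0.0175.
After month 6: iterate B ← B·(1+r₀) − €511.12 for 6 months → €16,759.11.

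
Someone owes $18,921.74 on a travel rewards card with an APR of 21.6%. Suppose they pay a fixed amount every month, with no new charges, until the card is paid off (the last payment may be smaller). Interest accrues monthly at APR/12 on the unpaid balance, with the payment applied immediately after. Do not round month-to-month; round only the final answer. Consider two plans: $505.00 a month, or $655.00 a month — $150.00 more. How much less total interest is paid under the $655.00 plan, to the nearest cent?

Monthly rate r = 21.6%/12 = 1.8% = 0.018.
At $505.00/mo: n = ⌈−ln(1 − rB₀/P)/ln(1+r)⌉ = 63 payments (last $456.94); total interest = total paid − $18,921.74 = $12,845.20.
At $655.00/mo: 42 payments (last $92.68); total interest $8,025.94.
Interest saved = $12,845.20 − $8,025.94 = $4,819.26.

$4,819.26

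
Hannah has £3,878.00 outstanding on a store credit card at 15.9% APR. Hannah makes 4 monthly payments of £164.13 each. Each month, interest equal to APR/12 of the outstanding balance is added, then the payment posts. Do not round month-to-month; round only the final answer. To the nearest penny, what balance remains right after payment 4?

£3,417.97

Monthly rate r = 15.9%/12 = 1.325% = 0.01325.
Each month: B ← B·(1+r) − £164.13.
Month 1: interest £51.38; balance after payment £3,765.25.
Month 2: interest £49.89; balance after payment £3,651.01.
Month 3: interest £48.38; balance after payment £3,535.26.
Month 4: interest £46.84; balance after payment £3,417.97.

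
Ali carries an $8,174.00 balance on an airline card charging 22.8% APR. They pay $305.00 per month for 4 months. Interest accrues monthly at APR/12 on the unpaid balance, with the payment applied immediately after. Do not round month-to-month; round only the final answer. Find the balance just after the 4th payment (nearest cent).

Monthly rate r = 22.8%/12 = 1.9% = 0.019.
Each month: B ← B·(1+r) − $305.00.
Month 1: interest $155.31; balance after payment $8,024.31.
Month 2: interest $152.46; balance after payment $7,871.77.
Month 3: interest $149.56; balance after payment $7,716.33.
Month 4: interest $146.61; balance after payment $7,557.94.

$7,557.94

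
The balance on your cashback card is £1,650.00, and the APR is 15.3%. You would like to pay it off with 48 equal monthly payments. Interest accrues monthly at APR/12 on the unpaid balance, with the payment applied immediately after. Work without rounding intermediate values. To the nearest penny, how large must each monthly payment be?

£46.17

Monthly rate r = 15.3%/12 = 1.275% = 0.01275.
Level-payment amortization: P = B₀·r / (1 − (1+r)^(−n)) = 1650.00·0.01275 / (1 − 1.01275^(−48)).
Denominator 1 − (1+r)^(−48) = 0.455632848.
P = 21.0375 / 0.455632848 ≈ 46.17.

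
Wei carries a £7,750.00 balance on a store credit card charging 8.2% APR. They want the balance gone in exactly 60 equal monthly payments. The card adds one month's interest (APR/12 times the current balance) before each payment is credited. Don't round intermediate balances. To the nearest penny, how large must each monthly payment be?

£157.88

Monthly rate r = 8.2%/12 = 0.683333% = 0.00683333.
Level-payment amortization: P = B₀·r / (1 − (1+r)^(−n)) = 7750.00·0.00683333 / (1 − 1.00683^(−60)).
Denominator 1 − (1+r)^(−60) = 0.335423654.
P = 52.9583 / 0.335423654 ≈ 157.88.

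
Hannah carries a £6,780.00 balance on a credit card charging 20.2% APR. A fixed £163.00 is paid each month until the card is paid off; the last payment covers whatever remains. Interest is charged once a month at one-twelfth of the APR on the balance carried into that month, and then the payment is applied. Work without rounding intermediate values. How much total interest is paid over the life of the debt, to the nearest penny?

Monthly rate r = 20.2%/12 = 1.68333% = 0.0168333.
Payoff takes n = ⌈−ln(1 − rB₀/P)/ln(1+r)⌉ = ⌈72.160⌉ = 73 payments; the last is £26.30.
Total paid = 72·£163.00 + £26.30 = £11,762.30.
Total interest = total paid − principal = £11,762.30 − £6,780.00 = £4,982.30.

£4,982.30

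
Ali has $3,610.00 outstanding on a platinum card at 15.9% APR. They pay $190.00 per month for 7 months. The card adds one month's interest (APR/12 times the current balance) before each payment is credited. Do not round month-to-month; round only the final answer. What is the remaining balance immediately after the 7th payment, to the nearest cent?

Monthly rate r = 15.9%/12 = 1.325% = 0.01325.
Each month: B ← B·(1+r) − $190.00.
Month 1: interest $47.83; balance after payment $3,467.83.
Month 2: interest $45.95; balance after payment $3,323.78.
Month 3: interest $44.04; balance after payment $3,177.82.
Month 4: interest $42.11; balance after payment $3,029.93.
Month 5: interest $40.15; balance after payment $2,880.07.
Month 6: interest $38.16; balance after payment $2,728.24.
Month 7: interest $36.15; balance after payment $2,574.38.

$2,574.38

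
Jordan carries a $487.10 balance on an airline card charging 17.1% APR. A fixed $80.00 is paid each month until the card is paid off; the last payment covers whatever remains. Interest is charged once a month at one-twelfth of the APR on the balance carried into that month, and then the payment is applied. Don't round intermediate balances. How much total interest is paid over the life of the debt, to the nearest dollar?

$26

Monthly rate r = 17.1%/12 = 1.425% = 0.01425.
Payoff takes n = ⌈−ln(1 − rB₀/P)/ln(1+r)⌉ = ⌈6.415⌉ = 7 payments; the last is $33.30.
Total paid = 6·$80.00 + $33.30 = $513.30.
Total interest = total paid − principal = $513.30 − $487.10 = $26.20.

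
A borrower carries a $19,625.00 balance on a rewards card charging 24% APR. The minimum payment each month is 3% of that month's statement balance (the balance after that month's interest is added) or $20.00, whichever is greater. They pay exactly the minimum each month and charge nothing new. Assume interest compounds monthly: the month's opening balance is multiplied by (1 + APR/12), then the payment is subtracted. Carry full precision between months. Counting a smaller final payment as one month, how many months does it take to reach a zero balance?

373 months

Monthly rate r = 24%/12 = 2% = 0.02.
While 3% of the post-interest balance exceeds $20.00, each month B ← (B·(1+r))·(1 − 0.03), i.e. B shrinks by the factor (1+r)·0.97 = 0.9894.
This holds for months 1–320. Entering month 321 the balance is $648.37; 3% of the post-interest balance is now below $20.00, so the flat $20.00 minimum applies from here.
From month 321 a fixed $20.00 at rate r clears $648.37 in 53 more payments. Total: 320 + 53 = 373 months.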